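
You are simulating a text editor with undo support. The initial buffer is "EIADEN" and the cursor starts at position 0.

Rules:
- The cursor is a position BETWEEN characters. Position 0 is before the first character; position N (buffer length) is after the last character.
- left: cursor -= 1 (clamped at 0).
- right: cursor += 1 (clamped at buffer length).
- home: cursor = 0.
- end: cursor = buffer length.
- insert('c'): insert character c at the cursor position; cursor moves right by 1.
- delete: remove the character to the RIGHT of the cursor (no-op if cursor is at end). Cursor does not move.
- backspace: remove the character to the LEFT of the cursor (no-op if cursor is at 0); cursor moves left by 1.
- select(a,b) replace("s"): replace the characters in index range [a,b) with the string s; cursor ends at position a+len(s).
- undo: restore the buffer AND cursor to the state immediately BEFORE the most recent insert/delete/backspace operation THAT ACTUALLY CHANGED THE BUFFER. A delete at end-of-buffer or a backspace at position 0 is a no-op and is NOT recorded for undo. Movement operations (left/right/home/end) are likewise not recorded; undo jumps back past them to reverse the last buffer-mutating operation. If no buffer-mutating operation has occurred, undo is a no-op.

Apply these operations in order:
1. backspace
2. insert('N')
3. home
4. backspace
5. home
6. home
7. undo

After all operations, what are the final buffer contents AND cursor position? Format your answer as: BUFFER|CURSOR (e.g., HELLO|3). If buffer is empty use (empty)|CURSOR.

Answer: EIADEN|0

Derivation:
After op 1 (backspace): buf='EIADEN' cursor=0
After op 2 (insert('N')): buf='NEIADEN' cursor=1
After op 3 (home): buf='NEIADEN' cursor=0
After op 4 (backspace): buf='NEIADEN' cursor=0
After op 5 (home): buf='NEIADEN' cursor=0
After op 6 (home): buf='NEIADEN' cursor=0
After op 7 (undo): buf='EIADEN' cursor=0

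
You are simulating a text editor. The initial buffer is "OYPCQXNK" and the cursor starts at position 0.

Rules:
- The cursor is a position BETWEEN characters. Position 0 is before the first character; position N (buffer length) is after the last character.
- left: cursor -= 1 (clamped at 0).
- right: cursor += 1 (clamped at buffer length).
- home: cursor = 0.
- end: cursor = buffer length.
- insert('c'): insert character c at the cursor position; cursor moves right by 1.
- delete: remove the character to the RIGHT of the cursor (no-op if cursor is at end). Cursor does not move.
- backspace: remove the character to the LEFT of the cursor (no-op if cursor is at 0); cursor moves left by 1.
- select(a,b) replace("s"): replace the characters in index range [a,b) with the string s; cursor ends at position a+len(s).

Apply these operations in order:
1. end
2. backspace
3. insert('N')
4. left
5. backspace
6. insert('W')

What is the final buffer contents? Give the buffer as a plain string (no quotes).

After op 1 (end): buf='OYPCQXNK' cursor=8
After op 2 (backspace): buf='OYPCQXN' cursor=7
After op 3 (insert('N')): buf='OYPCQXNN' cursor=8
After op 4 (left): buf='OYPCQXNN' cursor=7
After op 5 (backspace): buf='OYPCQXN' cursor=6
After op 6 (insert('W')): buf='OYPCQXWN' cursor=7

Answer: OYPCQXWN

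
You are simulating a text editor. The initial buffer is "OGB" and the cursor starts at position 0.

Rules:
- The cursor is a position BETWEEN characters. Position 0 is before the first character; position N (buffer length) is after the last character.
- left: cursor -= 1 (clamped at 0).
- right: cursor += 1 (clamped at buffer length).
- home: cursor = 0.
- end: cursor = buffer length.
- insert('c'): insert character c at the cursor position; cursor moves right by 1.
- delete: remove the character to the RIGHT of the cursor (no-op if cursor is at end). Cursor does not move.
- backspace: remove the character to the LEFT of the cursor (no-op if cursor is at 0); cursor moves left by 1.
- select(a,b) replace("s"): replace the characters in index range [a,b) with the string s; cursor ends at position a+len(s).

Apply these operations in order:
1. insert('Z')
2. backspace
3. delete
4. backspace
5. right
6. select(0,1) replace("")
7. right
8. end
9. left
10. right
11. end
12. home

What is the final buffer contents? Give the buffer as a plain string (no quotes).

After op 1 (insert('Z')): buf='ZOGB' cursor=1
After op 2 (backspace): buf='OGB' cursor=0
After op 3 (delete): buf='GB' cursor=0
After op 4 (backspace): buf='GB' cursor=0
After op 5 (right): buf='GB' cursor=1
After op 6 (select(0,1) replace("")): buf='B' cursor=0
After op 7 (right): buf='B' cursor=1
After op 8 (end): buf='B' cursor=1
After op 9 (left): buf='B' cursor=0
After op 10 (right): buf='B' cursor=1
After op 11 (end): buf='B' cursor=1
After op 12 (home): buf='B' cursor=0

Answer: B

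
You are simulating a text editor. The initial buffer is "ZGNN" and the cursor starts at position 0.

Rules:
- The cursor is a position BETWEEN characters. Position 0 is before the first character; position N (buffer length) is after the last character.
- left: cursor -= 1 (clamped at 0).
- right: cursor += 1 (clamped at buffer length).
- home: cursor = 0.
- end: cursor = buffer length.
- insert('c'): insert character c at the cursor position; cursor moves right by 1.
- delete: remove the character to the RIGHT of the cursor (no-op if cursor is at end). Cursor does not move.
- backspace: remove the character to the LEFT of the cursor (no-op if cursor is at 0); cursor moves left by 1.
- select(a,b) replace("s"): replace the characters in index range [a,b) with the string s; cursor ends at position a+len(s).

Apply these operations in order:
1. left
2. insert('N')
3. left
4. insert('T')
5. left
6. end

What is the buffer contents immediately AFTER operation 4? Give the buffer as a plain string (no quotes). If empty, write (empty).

After op 1 (left): buf='ZGNN' cursor=0
After op 2 (insert('N')): buf='NZGNN' cursor=1
After op 3 (left): buf='NZGNN' cursor=0
After op 4 (insert('T')): buf='TNZGNN' cursor=1

Answer: TNZGNN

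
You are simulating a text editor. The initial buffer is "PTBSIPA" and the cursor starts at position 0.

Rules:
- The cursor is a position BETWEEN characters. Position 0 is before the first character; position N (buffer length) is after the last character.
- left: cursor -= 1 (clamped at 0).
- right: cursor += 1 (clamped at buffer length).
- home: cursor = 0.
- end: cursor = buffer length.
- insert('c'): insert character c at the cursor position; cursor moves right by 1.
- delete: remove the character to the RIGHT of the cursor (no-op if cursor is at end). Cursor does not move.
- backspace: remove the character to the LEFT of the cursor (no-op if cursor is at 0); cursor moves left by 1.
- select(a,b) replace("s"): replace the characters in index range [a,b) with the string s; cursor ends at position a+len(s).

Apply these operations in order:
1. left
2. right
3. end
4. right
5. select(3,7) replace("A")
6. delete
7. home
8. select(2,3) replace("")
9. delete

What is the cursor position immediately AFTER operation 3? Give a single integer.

Answer: 7

Derivation:
After op 1 (left): buf='PTBSIPA' cursor=0
After op 2 (right): buf='PTBSIPA' cursor=1
After op 3 (end): buf='PTBSIPA' cursor=7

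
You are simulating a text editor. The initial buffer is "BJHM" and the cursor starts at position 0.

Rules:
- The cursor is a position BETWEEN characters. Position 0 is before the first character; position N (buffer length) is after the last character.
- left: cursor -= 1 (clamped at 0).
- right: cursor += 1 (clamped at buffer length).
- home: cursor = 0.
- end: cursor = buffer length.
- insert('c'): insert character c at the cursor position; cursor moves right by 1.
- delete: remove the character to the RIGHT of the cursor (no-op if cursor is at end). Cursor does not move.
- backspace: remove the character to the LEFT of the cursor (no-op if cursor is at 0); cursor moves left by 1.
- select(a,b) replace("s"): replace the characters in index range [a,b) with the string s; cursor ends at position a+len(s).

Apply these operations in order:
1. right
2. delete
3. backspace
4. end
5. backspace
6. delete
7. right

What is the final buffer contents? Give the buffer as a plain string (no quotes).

After op 1 (right): buf='BJHM' cursor=1
After op 2 (delete): buf='BHM' cursor=1
After op 3 (backspace): buf='HM' cursor=0
After op 4 (end): buf='HM' cursor=2
After op 5 (backspace): buf='H' cursor=1
After op 6 (delete): buf='H' cursor=1
After op 7 (right): buf='H' cursor=1

Answer: H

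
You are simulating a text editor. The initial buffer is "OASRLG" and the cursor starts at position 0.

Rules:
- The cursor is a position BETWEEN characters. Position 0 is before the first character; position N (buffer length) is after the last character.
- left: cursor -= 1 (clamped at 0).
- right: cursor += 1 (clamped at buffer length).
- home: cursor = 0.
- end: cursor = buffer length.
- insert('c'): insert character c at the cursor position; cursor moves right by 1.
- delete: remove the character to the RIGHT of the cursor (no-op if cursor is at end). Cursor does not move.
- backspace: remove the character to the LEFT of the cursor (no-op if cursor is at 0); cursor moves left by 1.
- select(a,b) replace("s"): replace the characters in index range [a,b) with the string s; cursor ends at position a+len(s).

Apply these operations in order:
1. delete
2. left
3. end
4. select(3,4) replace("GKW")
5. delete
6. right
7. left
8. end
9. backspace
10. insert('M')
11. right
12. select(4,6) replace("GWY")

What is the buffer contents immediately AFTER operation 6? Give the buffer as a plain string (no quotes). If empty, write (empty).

After op 1 (delete): buf='ASRLG' cursor=0
After op 2 (left): buf='ASRLG' cursor=0
After op 3 (end): buf='ASRLG' cursor=5
After op 4 (select(3,4) replace("GKW")): buf='ASRGKWG' cursor=6
After op 5 (delete): buf='ASRGKW' cursor=6
After op 6 (right): buf='ASRGKW' cursor=6

Answer: ASRGKW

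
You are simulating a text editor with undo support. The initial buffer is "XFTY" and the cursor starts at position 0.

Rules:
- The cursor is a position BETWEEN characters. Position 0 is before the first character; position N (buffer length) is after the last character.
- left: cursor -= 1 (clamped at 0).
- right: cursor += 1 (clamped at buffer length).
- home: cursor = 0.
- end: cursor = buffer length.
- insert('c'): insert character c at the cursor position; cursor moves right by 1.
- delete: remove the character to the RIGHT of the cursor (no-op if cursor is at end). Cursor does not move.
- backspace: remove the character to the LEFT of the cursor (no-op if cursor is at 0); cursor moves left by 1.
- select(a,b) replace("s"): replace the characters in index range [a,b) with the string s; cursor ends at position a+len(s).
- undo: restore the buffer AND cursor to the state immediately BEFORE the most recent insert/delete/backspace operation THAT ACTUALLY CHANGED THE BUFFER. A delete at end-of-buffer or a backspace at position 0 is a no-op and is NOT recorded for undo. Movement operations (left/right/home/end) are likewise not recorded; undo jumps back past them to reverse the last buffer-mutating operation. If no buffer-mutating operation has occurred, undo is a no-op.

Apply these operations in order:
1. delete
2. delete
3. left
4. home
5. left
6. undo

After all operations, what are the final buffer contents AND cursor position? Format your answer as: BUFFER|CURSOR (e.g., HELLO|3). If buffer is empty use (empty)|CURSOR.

Answer: FTY|0

Derivation:
After op 1 (delete): buf='FTY' cursor=0
After op 2 (delete): buf='TY' cursor=0
After op 3 (left): buf='TY' cursor=0
After op 4 (home): buf='TY' cursor=0
After op 5 (left): buf='TY' cursor=0
After op 6 (undo): buf='FTY' cursor=0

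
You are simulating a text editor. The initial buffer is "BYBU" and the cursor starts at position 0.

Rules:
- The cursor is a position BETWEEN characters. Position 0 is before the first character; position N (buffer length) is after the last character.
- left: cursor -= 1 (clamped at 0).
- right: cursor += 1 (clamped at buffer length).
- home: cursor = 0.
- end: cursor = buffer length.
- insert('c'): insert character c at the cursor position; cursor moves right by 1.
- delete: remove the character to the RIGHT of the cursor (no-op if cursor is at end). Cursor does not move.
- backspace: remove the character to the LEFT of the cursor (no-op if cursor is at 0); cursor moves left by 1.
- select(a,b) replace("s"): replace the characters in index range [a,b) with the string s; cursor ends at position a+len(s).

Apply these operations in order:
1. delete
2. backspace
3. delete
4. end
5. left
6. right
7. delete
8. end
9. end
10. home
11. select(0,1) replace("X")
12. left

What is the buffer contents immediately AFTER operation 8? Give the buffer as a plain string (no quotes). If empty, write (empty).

Answer: BU

Derivation:
After op 1 (delete): buf='YBU' cursor=0
After op 2 (backspace): buf='YBU' cursor=0
After op 3 (delete): buf='BU' cursor=0
After op 4 (end): buf='BU' cursor=2
After op 5 (left): buf='BU' cursor=1
After op 6 (right): buf='BU' cursor=2
After op 7 (delete): buf='BU' cursor=2
After op 8 (end): buf='BU' cursor=2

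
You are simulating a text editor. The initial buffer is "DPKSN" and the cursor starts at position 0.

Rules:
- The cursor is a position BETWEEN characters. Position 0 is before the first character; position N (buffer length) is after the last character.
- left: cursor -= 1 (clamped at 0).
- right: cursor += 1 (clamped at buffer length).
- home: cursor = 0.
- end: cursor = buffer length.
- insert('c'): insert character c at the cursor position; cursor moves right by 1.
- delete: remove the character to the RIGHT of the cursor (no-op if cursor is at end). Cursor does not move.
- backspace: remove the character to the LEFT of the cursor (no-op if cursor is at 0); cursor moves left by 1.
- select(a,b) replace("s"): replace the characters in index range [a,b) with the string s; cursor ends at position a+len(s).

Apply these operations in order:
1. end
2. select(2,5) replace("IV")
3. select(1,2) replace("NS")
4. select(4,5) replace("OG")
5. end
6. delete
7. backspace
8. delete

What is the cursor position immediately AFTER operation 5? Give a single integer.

Answer: 6

Derivation:
After op 1 (end): buf='DPKSN' cursor=5
After op 2 (select(2,5) replace("IV")): buf='DPIV' cursor=4
After op 3 (select(1,2) replace("NS")): buf='DNSIV' cursor=3
After op 4 (select(4,5) replace("OG")): buf='DNSIOG' cursor=6
After op 5 (end): buf='DNSIOG' cursor=6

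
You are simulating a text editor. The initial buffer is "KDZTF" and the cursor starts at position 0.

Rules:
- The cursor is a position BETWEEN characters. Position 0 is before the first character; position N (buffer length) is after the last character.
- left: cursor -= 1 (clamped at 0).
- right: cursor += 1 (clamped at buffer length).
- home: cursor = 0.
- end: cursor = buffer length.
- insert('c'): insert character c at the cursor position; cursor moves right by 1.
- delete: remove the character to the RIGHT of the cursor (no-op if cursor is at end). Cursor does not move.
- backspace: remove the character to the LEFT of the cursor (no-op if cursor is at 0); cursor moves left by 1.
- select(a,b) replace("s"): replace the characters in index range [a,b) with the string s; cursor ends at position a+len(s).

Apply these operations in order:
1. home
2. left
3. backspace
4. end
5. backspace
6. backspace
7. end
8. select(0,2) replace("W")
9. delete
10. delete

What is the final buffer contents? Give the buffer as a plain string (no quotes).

After op 1 (home): buf='KDZTF' cursor=0
After op 2 (left): buf='KDZTF' cursor=0
After op 3 (backspace): buf='KDZTF' cursor=0
After op 4 (end): buf='KDZTF' cursor=5
After op 5 (backspace): buf='KDZT' cursor=4
After op 6 (backspace): buf='KDZ' cursor=3
After op 7 (end): buf='KDZ' cursor=3
After op 8 (select(0,2) replace("W")): buf='WZ' cursor=1
After op 9 (delete): buf='W' cursor=1
After op 10 (delete): buf='W' cursor=1

Answer: W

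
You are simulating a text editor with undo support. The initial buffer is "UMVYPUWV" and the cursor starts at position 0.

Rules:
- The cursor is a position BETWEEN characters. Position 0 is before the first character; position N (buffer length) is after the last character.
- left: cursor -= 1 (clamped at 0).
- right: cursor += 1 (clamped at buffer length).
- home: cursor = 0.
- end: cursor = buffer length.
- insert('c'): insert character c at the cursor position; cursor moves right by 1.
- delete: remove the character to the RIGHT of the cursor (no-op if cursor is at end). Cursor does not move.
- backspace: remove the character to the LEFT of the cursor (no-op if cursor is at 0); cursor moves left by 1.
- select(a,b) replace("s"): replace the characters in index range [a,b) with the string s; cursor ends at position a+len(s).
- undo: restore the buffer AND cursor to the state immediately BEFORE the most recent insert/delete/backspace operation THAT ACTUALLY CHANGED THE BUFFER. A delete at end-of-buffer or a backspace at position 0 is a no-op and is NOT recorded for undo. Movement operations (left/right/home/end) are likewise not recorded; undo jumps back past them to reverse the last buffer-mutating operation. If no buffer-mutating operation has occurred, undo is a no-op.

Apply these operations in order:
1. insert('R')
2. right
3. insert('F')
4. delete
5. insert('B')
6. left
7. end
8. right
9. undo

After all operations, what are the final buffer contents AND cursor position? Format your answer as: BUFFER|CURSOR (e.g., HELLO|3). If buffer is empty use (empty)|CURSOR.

After op 1 (insert('R')): buf='RUMVYPUWV' cursor=1
After op 2 (right): buf='RUMVYPUWV' cursor=2
After op 3 (insert('F')): buf='RUFMVYPUWV' cursor=3
After op 4 (delete): buf='RUFVYPUWV' cursor=3
After op 5 (insert('B')): buf='RUFBVYPUWV' cursor=4
After op 6 (left): buf='RUFBVYPUWV' cursor=3
After op 7 (end): buf='RUFBVYPUWV' cursor=10
After op 8 (right): buf='RUFBVYPUWV' cursor=10
After op 9 (undo): buf='RUFVYPUWV' cursor=3

Answer: RUFVYPUWV|3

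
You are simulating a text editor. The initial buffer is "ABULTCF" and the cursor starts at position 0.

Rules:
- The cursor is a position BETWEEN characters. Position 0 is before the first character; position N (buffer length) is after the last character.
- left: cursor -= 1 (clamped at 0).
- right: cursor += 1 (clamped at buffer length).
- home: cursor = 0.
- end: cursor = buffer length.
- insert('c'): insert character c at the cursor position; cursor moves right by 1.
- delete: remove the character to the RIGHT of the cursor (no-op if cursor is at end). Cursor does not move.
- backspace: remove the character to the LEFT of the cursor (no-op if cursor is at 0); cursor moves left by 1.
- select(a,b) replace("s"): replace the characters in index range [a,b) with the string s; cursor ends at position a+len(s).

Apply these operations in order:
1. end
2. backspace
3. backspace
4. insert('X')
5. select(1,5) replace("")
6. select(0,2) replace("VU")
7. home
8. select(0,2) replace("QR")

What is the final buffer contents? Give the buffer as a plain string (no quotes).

Answer: QR

Derivation:
After op 1 (end): buf='ABULTCF' cursor=7
After op 2 (backspace): buf='ABULTC' cursor=6
After op 3 (backspace): buf='ABULT' cursor=5
After op 4 (insert('X')): buf='ABULTX' cursor=6
After op 5 (select(1,5) replace("")): buf='AX' cursor=1
After op 6 (select(0,2) replace("VU")): buf='VU' cursor=2
After op 7 (home): buf='VU' cursor=0
After op 8 (select(0,2) replace("QR")): buf='QR' cursor=2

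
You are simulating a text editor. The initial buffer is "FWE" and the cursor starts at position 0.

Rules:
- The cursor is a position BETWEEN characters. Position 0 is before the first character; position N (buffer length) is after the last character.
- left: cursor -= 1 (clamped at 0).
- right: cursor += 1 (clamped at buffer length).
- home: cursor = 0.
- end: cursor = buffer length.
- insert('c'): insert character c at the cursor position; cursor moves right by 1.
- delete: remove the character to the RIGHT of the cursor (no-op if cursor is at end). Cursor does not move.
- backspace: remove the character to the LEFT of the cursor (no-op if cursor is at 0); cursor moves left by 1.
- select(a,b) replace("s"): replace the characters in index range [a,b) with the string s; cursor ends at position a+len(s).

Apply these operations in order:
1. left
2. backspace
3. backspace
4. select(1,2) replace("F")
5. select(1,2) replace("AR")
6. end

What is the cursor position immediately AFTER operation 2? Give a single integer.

After op 1 (left): buf='FWE' cursor=0
After op 2 (backspace): buf='FWE' cursor=0

Answer: 0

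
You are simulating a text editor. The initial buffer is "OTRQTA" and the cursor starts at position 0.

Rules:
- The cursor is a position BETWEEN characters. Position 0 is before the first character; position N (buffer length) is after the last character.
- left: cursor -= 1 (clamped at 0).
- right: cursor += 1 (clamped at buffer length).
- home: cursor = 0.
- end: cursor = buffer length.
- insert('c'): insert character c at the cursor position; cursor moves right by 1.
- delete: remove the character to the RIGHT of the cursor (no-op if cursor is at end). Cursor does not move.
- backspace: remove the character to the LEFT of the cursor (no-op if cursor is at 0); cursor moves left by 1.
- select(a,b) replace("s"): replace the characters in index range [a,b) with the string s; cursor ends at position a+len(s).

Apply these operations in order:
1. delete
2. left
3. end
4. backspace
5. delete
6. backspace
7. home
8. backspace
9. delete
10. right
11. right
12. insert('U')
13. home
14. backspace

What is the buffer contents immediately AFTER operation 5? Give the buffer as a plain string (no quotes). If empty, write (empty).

After op 1 (delete): buf='TRQTA' cursor=0
After op 2 (left): buf='TRQTA' cursor=0
After op 3 (end): buf='TRQTA' cursor=5
After op 4 (backspace): buf='TRQT' cursor=4
After op 5 (delete): buf='TRQT' cursor=4

Answer: TRQT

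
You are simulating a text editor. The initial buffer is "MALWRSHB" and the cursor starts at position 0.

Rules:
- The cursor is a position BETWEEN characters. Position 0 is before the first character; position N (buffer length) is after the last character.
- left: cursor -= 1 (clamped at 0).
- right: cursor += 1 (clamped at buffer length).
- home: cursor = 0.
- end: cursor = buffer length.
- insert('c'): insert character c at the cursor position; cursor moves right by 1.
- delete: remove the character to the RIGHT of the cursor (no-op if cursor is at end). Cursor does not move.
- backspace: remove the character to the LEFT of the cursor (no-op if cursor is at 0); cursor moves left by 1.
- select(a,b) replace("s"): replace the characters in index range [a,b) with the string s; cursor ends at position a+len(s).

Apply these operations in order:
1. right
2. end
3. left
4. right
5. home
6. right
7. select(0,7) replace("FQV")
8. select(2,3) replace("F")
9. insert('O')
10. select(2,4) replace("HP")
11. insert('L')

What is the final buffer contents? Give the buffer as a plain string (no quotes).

After op 1 (right): buf='MALWRSHB' cursor=1
After op 2 (end): buf='MALWRSHB' cursor=8
After op 3 (left): buf='MALWRSHB' cursor=7
After op 4 (right): buf='MALWRSHB' cursor=8
After op 5 (home): buf='MALWRSHB' cursor=0
After op 6 (right): buf='MALWRSHB' cursor=1
After op 7 (select(0,7) replace("FQV")): buf='FQVB' cursor=3
After op 8 (select(2,3) replace("F")): buf='FQFB' cursor=3
After op 9 (insert('O')): buf='FQFOB' cursor=4
After op 10 (select(2,4) replace("HP")): buf='FQHPB' cursor=4
After op 11 (insert('L')): buf='FQHPLB' cursor=5

Answer: FQHPLB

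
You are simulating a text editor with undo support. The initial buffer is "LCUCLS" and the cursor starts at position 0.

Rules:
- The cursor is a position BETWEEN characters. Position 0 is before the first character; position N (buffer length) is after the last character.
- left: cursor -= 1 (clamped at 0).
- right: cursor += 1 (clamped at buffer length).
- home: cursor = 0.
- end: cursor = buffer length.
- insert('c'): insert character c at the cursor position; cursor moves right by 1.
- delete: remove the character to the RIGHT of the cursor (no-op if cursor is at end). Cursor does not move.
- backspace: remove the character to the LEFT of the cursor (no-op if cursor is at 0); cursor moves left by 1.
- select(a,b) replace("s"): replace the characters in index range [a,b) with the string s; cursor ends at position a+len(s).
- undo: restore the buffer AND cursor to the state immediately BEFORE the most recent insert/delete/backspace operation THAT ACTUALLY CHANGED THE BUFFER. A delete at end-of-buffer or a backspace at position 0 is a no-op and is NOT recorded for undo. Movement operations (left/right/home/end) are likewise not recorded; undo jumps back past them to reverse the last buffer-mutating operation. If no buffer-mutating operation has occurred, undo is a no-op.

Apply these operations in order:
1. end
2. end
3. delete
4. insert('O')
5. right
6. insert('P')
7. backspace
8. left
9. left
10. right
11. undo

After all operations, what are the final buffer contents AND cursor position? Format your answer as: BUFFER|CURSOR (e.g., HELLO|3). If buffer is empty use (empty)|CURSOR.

Answer: LCUCLSOP|8

Derivation:
After op 1 (end): buf='LCUCLS' cursor=6
After op 2 (end): buf='LCUCLS' cursor=6
After op 3 (delete): buf='LCUCLS' cursor=6
After op 4 (insert('O')): buf='LCUCLSO' cursor=7
After op 5 (right): buf='LCUCLSO' cursor=7
After op 6 (insert('P')): buf='LCUCLSOP' cursor=8
After op 7 (backspace): buf='LCUCLSO' cursor=7
After op 8 (left): buf='LCUCLSO' cursor=6
After op 9 (left): buf='LCUCLSO' cursor=5
After op 10 (right): buf='LCUCLSO' cursor=6
After op 11 (undo): buf='LCUCLSOP' cursor=8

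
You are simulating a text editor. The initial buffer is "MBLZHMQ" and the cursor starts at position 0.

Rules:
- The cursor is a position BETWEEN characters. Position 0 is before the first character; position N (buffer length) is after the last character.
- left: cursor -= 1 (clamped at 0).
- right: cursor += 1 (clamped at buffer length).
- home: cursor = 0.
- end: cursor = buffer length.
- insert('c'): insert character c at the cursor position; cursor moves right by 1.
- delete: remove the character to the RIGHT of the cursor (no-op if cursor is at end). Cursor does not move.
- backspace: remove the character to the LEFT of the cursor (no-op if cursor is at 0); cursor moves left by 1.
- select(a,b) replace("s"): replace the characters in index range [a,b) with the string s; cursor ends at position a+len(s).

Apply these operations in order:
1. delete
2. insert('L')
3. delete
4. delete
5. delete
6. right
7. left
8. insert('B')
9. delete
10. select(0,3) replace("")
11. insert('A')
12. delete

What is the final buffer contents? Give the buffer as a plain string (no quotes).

Answer: A

Derivation:
After op 1 (delete): buf='BLZHMQ' cursor=0
After op 2 (insert('L')): buf='LBLZHMQ' cursor=1
After op 3 (delete): buf='LLZHMQ' cursor=1
After op 4 (delete): buf='LZHMQ' cursor=1
After op 5 (delete): buf='LHMQ' cursor=1
After op 6 (right): buf='LHMQ' cursor=2
After op 7 (left): buf='LHMQ' cursor=1
After op 8 (insert('B')): buf='LBHMQ' cursor=2
After op 9 (delete): buf='LBMQ' cursor=2
After op 10 (select(0,3) replace("")): buf='Q' cursor=0
After op 11 (insert('A')): buf='AQ' cursor=1
After op 12 (delete): buf='A' cursor=1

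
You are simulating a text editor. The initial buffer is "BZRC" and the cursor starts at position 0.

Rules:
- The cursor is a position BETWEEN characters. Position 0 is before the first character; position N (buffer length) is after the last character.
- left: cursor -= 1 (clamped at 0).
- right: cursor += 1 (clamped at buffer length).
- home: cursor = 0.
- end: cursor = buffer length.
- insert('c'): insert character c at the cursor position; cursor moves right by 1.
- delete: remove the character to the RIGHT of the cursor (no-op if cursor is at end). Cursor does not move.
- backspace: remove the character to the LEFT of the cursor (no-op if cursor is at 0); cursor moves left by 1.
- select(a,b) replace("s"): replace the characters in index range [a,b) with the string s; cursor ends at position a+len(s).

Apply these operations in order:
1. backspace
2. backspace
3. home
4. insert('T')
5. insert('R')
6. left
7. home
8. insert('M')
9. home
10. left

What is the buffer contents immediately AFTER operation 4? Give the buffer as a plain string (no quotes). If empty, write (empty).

Answer: TBZRC

Derivation:
After op 1 (backspace): buf='BZRC' cursor=0
After op 2 (backspace): buf='BZRC' cursor=0
After op 3 (home): buf='BZRC' cursor=0
After op 4 (insert('T')): buf='TBZRC' cursor=1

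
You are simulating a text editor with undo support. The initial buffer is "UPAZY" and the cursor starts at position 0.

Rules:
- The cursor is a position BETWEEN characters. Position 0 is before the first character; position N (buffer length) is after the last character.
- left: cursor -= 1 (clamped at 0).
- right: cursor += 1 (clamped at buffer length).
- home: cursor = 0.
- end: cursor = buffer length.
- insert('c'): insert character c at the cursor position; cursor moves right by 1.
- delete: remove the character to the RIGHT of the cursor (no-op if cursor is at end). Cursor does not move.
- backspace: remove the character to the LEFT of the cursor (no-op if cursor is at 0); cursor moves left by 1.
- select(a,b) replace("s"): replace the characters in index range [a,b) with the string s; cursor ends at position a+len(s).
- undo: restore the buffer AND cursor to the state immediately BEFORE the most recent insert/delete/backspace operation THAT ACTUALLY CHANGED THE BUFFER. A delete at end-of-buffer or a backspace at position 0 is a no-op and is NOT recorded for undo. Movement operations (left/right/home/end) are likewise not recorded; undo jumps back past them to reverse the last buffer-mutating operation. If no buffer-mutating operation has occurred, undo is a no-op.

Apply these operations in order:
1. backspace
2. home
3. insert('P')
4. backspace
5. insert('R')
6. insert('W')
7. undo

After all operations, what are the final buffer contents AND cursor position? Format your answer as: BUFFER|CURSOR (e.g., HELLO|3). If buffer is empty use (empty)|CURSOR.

Answer: RUPAZY|1

Derivation:
After op 1 (backspace): buf='UPAZY' cursor=0
After op 2 (home): buf='UPAZY' cursor=0
After op 3 (insert('P')): buf='PUPAZY' cursor=1
After op 4 (backspace): buf='UPAZY' cursor=0
After op 5 (insert('R')): buf='RUPAZY' cursor=1
After op 6 (insert('W')): buf='RWUPAZY' cursor=2
After op 7 (undo): buf='RUPAZY' cursor=1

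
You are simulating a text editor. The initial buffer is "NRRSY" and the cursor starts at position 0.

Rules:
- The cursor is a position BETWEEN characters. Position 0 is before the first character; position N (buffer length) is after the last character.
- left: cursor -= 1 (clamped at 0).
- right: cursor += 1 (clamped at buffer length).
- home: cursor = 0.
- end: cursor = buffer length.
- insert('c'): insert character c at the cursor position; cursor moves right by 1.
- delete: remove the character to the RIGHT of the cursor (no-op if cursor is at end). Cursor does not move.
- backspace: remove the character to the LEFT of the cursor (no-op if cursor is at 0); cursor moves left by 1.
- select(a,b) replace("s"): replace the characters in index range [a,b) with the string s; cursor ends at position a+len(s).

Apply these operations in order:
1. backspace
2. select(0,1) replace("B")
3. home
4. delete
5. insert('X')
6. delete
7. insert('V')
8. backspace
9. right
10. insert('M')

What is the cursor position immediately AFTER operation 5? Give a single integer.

Answer: 1

Derivation:
After op 1 (backspace): buf='NRRSY' cursor=0
After op 2 (select(0,1) replace("B")): buf='BRRSY' cursor=1
After op 3 (home): buf='BRRSY' cursor=0
After op 4 (delete): buf='RRSY' cursor=0
After op 5 (insert('X')): buf='XRRSY' cursor=1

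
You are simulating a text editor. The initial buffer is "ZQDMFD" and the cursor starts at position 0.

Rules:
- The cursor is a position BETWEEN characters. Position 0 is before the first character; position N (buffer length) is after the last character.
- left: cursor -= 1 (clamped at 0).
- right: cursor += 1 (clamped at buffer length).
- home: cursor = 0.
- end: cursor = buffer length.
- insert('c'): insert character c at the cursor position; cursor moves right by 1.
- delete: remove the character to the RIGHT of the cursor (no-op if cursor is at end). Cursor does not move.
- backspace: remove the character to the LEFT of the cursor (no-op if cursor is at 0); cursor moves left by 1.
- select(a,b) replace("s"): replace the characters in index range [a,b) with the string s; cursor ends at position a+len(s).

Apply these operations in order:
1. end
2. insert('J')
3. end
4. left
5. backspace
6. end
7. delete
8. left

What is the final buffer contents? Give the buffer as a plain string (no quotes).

After op 1 (end): buf='ZQDMFD' cursor=6
After op 2 (insert('J')): buf='ZQDMFDJ' cursor=7
After op 3 (end): buf='ZQDMFDJ' cursor=7
After op 4 (left): buf='ZQDMFDJ' cursor=6
After op 5 (backspace): buf='ZQDMFJ' cursor=5
After op 6 (end): buf='ZQDMFJ' cursor=6
After op 7 (delete): buf='ZQDMFJ' cursor=6
After op 8 (left): buf='ZQDMFJ' cursor=5

Answer: ZQDMFJ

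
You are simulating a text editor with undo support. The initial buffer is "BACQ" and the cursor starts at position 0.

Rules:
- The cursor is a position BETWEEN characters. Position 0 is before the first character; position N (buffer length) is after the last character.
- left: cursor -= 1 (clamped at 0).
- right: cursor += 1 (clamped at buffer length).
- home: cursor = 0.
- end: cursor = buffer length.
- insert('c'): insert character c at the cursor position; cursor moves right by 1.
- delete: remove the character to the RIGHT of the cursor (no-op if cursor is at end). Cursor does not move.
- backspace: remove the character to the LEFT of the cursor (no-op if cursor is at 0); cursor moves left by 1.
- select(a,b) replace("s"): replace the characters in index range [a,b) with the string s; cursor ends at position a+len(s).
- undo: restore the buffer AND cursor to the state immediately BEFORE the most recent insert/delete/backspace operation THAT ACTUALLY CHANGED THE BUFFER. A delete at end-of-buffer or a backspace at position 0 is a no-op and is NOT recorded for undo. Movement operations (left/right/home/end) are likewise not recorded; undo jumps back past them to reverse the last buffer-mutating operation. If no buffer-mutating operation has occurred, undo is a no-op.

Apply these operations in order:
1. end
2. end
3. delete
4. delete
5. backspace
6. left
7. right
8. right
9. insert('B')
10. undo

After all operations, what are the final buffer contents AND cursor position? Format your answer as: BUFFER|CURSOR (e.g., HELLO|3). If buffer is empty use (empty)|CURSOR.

Answer: BAC|3

Derivation:
After op 1 (end): buf='BACQ' cursor=4
After op 2 (end): buf='BACQ' cursor=4
After op 3 (delete): buf='BACQ' cursor=4
After op 4 (delete): buf='BACQ' cursor=4
After op 5 (backspace): buf='BAC' cursor=3
After op 6 (left): buf='BAC' cursor=2
After op 7 (right): buf='BAC' cursor=3
After op 8 (right): buf='BAC' cursor=3
After op 9 (insert('B')): buf='BACB' cursor=4
After op 10 (undo): buf='BAC' cursor=3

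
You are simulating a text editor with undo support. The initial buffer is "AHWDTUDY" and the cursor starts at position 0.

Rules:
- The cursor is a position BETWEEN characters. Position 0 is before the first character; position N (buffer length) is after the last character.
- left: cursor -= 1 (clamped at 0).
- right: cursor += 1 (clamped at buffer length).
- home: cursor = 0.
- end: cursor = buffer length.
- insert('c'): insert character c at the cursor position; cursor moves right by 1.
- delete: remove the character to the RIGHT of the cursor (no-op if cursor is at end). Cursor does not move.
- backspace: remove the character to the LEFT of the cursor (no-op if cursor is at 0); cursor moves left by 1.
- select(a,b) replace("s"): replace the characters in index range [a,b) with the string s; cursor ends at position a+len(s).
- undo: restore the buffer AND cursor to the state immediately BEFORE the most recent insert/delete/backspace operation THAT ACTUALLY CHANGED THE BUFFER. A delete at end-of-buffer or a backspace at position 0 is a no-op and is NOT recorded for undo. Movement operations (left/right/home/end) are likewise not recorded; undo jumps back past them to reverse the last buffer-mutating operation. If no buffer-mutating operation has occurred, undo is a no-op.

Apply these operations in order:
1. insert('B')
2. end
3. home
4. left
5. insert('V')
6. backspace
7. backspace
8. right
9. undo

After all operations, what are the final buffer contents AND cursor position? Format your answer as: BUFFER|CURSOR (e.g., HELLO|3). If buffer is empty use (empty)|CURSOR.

After op 1 (insert('B')): buf='BAHWDTUDY' cursor=1
After op 2 (end): buf='BAHWDTUDY' cursor=9
After op 3 (home): buf='BAHWDTUDY' cursor=0
After op 4 (left): buf='BAHWDTUDY' cursor=0
After op 5 (insert('V')): buf='VBAHWDTUDY' cursor=1
After op 6 (backspace): buf='BAHWDTUDY' cursor=0
After op 7 (backspace): buf='BAHWDTUDY' cursor=0
After op 8 (right): buf='BAHWDTUDY' cursor=1
After op 9 (undo): buf='VBAHWDTUDY' cursor=1

Answer: VBAHWDTUDY|1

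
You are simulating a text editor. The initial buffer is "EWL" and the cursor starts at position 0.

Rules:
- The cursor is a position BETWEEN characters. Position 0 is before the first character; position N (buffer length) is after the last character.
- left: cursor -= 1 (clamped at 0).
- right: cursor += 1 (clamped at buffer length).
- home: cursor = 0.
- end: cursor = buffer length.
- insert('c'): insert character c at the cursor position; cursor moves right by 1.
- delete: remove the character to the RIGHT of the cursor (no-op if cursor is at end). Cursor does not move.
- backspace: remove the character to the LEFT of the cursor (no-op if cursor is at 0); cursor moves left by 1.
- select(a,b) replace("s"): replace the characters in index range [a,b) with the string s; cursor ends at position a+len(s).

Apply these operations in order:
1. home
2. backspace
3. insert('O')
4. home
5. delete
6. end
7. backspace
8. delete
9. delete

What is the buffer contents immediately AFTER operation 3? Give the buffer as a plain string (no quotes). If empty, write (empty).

Answer: OEWL

Derivation:
After op 1 (home): buf='EWL' cursor=0
After op 2 (backspace): buf='EWL' cursor=0
After op 3 (insert('O')): buf='OEWL' cursor=1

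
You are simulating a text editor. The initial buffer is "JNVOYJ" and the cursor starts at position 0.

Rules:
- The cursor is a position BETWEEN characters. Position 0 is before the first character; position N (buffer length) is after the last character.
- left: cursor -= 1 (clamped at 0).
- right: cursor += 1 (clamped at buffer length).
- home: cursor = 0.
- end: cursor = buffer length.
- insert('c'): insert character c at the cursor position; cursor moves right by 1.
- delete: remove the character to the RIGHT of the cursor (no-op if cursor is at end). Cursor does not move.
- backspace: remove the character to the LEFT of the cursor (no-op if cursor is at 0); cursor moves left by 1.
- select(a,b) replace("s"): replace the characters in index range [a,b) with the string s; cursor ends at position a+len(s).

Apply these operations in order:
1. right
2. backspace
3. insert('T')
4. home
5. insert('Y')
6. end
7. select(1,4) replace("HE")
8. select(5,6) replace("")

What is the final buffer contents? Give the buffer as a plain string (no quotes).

Answer: YHEOY

Derivation:
After op 1 (right): buf='JNVOYJ' cursor=1
After op 2 (backspace): buf='NVOYJ' cursor=0
After op 3 (insert('T')): buf='TNVOYJ' cursor=1
After op 4 (home): buf='TNVOYJ' cursor=0
After op 5 (insert('Y')): buf='YTNVOYJ' cursor=1
After op 6 (end): buf='YTNVOYJ' cursor=7
After op 7 (select(1,4) replace("HE")): buf='YHEOYJ' cursor=3
After op 8 (select(5,6) replace("")): buf='YHEOY' cursor=5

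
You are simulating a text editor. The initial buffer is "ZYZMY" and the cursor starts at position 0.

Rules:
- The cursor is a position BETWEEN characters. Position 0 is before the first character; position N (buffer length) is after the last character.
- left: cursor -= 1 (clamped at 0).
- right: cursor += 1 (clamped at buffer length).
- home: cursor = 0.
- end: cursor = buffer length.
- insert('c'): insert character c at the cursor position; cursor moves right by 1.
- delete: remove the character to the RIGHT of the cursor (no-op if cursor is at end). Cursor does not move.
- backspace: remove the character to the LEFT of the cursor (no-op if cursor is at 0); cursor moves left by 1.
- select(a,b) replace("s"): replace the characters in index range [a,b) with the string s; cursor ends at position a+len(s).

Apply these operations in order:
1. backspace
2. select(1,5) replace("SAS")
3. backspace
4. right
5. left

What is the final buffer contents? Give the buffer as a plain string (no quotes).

After op 1 (backspace): buf='ZYZMY' cursor=0
After op 2 (select(1,5) replace("SAS")): buf='ZSAS' cursor=4
After op 3 (backspace): buf='ZSA' cursor=3
After op 4 (right): buf='ZSA' cursor=3
After op 5 (left): buf='ZSA' cursor=2

Answer: ZSA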